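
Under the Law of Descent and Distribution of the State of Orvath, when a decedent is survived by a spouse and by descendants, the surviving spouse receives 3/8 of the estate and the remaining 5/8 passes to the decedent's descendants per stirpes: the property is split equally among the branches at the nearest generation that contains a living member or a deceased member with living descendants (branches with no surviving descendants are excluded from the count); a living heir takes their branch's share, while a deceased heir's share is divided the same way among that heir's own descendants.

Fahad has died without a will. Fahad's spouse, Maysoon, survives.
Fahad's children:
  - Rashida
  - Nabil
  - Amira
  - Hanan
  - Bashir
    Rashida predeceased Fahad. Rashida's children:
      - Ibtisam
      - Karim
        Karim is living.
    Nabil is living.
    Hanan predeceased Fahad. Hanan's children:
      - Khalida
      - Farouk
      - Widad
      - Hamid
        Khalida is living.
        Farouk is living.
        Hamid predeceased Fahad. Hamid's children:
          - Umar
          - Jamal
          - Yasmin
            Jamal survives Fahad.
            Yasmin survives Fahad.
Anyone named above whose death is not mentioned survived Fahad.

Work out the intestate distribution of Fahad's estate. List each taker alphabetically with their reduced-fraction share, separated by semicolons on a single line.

Amira 1/8; Bashir 1/8; Farouk 1/32; Ibtisam 1/16; Jamal 1/96; Karim 1/16; Khalida 1/32; Maysoon 3/8; Nabil 1/8; Umar 1/96; Widad 1/32; Yasmin 1/96

Maysoon, as surviving spouse, takes 3/8.
The remaining 5/8 passes to Fahad's descendants per stirpes.
The 5/8 is divided into 5 equal shares of 1/8 among Rashida, Nabil, Amira, Hanan, Bashir.
Rashida predeceased; the 1/8 allotted to Rashida's branch passes to Rashida's issue by representation.
The 1/8 is divided into 2 equal shares of 1/16 among Ibtisam, Karim.
Ibtisam is living and takes 1/16.
Karim is living and takes 1/16.
Nabil is living and takes 1/8.
Amira is living and takes 1/8.
Hanan predeceased; the 1/8 allotted to Hanan's branch passes to Hanan's issue by representation.
The 1/8 is divided into 4 equal shares of 1/32 among Khalida, Farouk, Widad, Hamid.
Khalida is living and takes 1/32.
Farouk is living and takes 1/32.
Widad is living and takes 1/32.
Hamid predeceased; the 1/32 allotted to Hamid's branch passes to Hamid's issue by representation.
The 1/32 is divided into 3 equal shares of 1/96 among Umar, Jamal, Yasmin.
Umar is living and takes 1/96.
Jamal is living and takes 1/96.
Yasmin is living and takes 1/96.
Bashir is living and takes 1/8.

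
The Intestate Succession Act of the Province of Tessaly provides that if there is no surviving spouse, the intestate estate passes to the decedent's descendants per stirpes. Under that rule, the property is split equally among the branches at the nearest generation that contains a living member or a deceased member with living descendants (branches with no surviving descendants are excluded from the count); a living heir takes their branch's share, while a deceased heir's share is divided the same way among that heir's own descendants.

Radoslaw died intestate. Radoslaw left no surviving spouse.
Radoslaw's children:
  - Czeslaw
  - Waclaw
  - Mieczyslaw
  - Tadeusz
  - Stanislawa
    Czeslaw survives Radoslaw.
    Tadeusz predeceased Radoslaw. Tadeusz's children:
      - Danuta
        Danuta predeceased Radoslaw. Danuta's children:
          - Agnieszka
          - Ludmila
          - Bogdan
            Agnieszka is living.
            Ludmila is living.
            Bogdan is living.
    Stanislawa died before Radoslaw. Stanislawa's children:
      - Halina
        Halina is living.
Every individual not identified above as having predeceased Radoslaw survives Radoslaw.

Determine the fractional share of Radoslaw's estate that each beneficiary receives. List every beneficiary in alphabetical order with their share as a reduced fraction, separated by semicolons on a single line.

Agnieszka 1/15; Bogdan 1/15; Czeslaw 1/5; Halina 1/5; Ludmila 1/15; Mieczyslaw 1/5; Waclaw 1/5

There is no surviving spouse, so the entire estate passes to Radoslaw's descendants per stirpes.
The estate is divided into 5 equal shares of 1/5 among Czeslaw, Waclaw, Mieczyslaw, Tadeusz, Stanislawa.
Czeslaw is living and takes 1/5.
Waclaw is living and takes 1/5.
Mieczyslaw is living and takes 1/5.
Tadeusz predeceased; the 1/5 allotted to Tadeusz's branch passes to Tadeusz's issue by representation.
Danuta's line is the sole branch at this level, so the full 1/5 passes to Danuta's issue by representation.
The 1/5 is divided into 3 equal shares of 1/15 among Agnieszka, Ludmila, Bogdan.
Agnieszka is living and takes 1/15.
Ludmila is living and takes 1/15.
Bogdan is living and takes 1/15.
Stanislawa predeceased; the 1/5 allotted to Stanislawa's branch passes to Stanislawa's issue by representation.
Halina is the sole taker at this level and receives the full 1/5.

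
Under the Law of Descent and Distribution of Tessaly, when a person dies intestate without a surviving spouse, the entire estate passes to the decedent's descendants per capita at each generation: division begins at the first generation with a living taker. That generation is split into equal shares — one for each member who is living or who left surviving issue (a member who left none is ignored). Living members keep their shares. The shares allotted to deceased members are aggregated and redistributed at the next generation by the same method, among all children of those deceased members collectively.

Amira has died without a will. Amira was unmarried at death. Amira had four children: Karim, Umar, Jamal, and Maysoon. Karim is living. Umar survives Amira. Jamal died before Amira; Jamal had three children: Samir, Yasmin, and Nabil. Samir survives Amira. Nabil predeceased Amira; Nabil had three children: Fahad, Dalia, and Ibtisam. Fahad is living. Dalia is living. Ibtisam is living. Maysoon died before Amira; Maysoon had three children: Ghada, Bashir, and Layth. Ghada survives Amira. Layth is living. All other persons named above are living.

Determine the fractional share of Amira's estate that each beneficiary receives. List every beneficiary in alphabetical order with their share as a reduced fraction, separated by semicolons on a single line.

There is no surviving spouse, so the entire estate passes to Amira's descendants per capita at each generation.
At generation 1 (Karim, Umar, Jamal, Maysoon) there are 4 shares of (1)/4 = 1/4 each.
Living: Karim and Umar — each takes 1/4.
Deceased: Jamal and Maysoon. Their combined 1/2 is pooled and carried to generation 2.
At generation 2 (Samir, Yasmin, Nabil, Ghada, Bashir, Layth) there are 6 shares of (1/2)/6 = 1/12 each.
Living: Samir, Yasmin, Ghada, Bashir, and Layth — each takes 1/12.
Deceased: Nabil. That 1/12 share is carried to generation 3.
At generation 3 (Fahad, Dalia, Ibtisam) there are 3 shares of (1/12)/3 = 1/36 each.
Living: Fahad, Dalia, and Ibtisam — each takes 1/36.

Bashir 1/12; Dalia 1/36; Fahad 1/36; Ghada 1/12; Ibtisam 1/36; Karim 1/4; Layth 1/12; Samir 1/12; Umar 1/4; Yasmin 1/12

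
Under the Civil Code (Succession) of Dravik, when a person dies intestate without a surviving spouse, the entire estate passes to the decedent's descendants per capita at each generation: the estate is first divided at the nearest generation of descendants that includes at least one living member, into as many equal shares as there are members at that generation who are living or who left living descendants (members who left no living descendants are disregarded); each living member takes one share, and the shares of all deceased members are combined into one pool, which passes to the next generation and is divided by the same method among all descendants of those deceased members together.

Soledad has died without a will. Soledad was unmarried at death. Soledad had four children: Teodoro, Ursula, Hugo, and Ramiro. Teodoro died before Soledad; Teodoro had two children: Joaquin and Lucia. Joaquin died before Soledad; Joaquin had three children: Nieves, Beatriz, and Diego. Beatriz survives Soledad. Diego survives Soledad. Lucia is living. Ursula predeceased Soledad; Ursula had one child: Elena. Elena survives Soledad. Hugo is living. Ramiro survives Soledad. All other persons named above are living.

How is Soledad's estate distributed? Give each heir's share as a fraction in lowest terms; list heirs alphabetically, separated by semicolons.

Beatriz 1/18; Diego 1/18; Elena 1/6; Hugo 1/4; Lucia 1/6; Nieves 1/18; Ramiro 1/4

There is no surviving spouse, so the entire estate passes to Soledad's descendants per capita at each generation.
At generation 1 (Teodoro, Ursula, Hugo, Ramiro) there are 4 shares of (1)/4 = 1/4 each.
Living: Hugo and Ramiro — each takes 1/4.
Deceased: Teodoro and Ursula. Their combined 1/2 is pooled and carried to generation 2.
At generation 2 (Joaquin, Lucia, Elena) there are 3 shares of (1/2)/3 = 1/6 each.
Living: Lucia and Elena — each takes 1/6.
Deceased: Joaquin. That 1/6 share is carried to generation 3.
At generation 3 (Nieves, Beatriz, Diego) there are 3 shares of (1/6)/3 = 1/18 each.
Living: Nieves, Beatriz, and Diego — each takes 1/18.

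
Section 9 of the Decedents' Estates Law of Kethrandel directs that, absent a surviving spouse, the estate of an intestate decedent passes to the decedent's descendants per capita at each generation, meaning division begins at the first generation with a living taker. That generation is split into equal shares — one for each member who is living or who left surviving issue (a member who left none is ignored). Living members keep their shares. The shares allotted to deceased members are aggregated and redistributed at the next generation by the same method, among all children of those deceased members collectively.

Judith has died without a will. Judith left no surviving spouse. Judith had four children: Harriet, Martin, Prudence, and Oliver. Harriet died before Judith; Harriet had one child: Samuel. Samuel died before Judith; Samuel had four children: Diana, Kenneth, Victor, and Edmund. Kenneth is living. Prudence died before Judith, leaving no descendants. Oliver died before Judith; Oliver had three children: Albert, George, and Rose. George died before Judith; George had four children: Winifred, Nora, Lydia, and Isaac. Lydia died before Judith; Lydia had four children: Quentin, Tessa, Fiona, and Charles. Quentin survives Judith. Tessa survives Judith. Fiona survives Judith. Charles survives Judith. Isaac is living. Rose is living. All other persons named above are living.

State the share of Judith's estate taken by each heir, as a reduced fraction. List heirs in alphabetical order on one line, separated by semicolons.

There is no surviving spouse, so the entire estate passes to Judith's descendants per capita at each generation.
At generation 1 (Harriet, Martin, Oliver) there are 3 shares of (1)/3 = 1/3 each.
Living: Martin — each takes 1/3.
Deceased: Harriet and Oliver. Their combined 2/3 is pooled and carried to generation 2.
At generation 2 (Samuel, Albert, George, Rose) there are 4 shares of (2/3)/4 = 1/6 each.
Living: Albert and Rose — each takes 1/6.
Deceased: Samuel and George. Their combined 1/3 is pooled and carried to generation 3.
At generation 3 (Diana, Kenneth, Victor, Edmund, Winifred, Nora, Lydia, Isaac) there are 8 shares of (1/3)/8 = 1/24 each.
Living: Diana, Kenneth, Victor, Edmund, Winifred, Nora, and Isaac — each takes 1/24.
Deceased: Lydia. That 1/24 share is carried to generation 4.
At generation 4 (Quentin, Tessa, Fiona, Charles) there are 4 shares of (1/24)/4 = 1/96 each.
Living: Quentin, Tessa, Fiona, and Charles — each takes 1/96.

Albert 1/6; Charles 1/96; Diana 1/24; Edmund 1/24; Fiona 1/96; Isaac 1/24; Kenneth 1/24; Martin 1/3; Nora 1/24; Quentin 1/96; Rose 1/6; Tessa 1/96; Victor 1/24; Winifred 1/24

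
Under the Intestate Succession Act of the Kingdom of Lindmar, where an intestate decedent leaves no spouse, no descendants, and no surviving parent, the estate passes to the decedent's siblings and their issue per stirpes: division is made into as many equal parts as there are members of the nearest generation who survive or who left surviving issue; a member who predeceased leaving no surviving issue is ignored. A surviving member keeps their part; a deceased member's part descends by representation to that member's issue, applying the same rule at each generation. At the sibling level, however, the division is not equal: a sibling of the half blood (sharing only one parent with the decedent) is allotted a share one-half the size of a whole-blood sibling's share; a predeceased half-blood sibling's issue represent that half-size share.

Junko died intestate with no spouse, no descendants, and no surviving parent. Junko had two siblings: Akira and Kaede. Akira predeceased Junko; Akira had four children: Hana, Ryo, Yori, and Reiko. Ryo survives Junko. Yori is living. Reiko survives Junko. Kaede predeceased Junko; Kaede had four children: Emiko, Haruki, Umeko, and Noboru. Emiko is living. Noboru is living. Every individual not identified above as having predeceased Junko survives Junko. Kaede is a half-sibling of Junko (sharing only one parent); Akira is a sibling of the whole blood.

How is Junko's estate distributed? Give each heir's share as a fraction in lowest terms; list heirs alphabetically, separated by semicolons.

Emiko 1/12; Hana 1/6; Haruki 1/12; Noboru 1/12; Reiko 1/6; Ryo 1/6; Umeko 1/12; Yori 1/6

No spouse, descendants, or parent survives, so the estate passes to Junko's siblings per stirpes.
Half-blood siblings count for one-half the weight of whole-blood siblings at the initial division.
Dividing 1 in proportion to weights (total weight 3/2): Akira (weight 1) → 2/3; Kaede (weight 1/2) → 1/3.
Akira predeceased; the 2/3 allotted to Akira's branch passes to Akira's issue by representation.
The 2/3 is divided into 4 equal shares of 1/6 among Hana, Ryo, Yori, Reiko.
Hana is living and takes 1/6.
Ryo is living and takes 1/6.
Yori is living and takes 1/6.
Reiko is living and takes 1/6.
Kaede predeceased; the 1/3 allotted to Kaede's branch passes to Kaede's issue by representation.
The 1/3 is divided into 4 equal shares of 1/12 among Emiko, Haruki, Umeko, Noboru.
Emiko is living and takes 1/12.
Haruki is living and takes 1/12.
Umeko is living and takes 1/12.
Noboru is living and takes 1/12.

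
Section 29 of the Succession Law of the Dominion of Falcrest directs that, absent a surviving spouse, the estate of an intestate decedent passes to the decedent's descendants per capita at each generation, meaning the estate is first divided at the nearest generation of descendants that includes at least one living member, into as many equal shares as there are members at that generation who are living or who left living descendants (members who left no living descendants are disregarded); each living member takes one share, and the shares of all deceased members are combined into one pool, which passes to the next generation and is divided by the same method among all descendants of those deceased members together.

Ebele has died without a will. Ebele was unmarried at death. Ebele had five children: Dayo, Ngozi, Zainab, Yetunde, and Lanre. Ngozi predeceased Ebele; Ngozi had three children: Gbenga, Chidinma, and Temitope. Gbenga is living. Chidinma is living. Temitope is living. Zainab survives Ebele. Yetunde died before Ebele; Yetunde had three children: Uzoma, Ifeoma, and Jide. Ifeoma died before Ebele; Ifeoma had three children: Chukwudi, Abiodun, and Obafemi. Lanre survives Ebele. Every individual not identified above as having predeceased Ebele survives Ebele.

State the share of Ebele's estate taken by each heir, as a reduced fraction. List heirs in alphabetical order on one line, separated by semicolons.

Abiodun 1/45; Chidinma 1/15; Chukwudi 1/45; Dayo 1/5; Gbenga 1/15; Jide 1/15; Lanre 1/5; Obafemi 1/45; Temitope 1/15; Uzoma 1/15; Zainab 1/5

There is no surviving spouse, so the entire estate passes to Ebele's descendants per capita at each generation.
At generation 1 (Dayo, Ngozi, Zainab, Yetunde, Lanre) there are 5 shares of (1)/5 = 1/5 each.
Living: Dayo, Zainab, and Lanre — each takes 1/5.
Deceased: Ngozi and Yetunde. Their combined 2/5 is pooled and carried to generation 2.
At generation 2 (Gbenga, Chidinma, Temitope, Uzoma, Ifeoma, Jide) there are 6 shares of (2/5)/6 = 1/15 each.
Living: Gbenga, Chidinma, Temitope, Uzoma, and Jide — each takes 1/15.
Deceased: Ifeoma. That 1/15 share is carried to generation 3.
At generation 3 (Chukwudi, Abiodun, Obafemi) there are 3 shares of (1/15)/3 = 1/45 each.
Living: Chukwudi, Abiodun, and Obafemi — each takes 1/45.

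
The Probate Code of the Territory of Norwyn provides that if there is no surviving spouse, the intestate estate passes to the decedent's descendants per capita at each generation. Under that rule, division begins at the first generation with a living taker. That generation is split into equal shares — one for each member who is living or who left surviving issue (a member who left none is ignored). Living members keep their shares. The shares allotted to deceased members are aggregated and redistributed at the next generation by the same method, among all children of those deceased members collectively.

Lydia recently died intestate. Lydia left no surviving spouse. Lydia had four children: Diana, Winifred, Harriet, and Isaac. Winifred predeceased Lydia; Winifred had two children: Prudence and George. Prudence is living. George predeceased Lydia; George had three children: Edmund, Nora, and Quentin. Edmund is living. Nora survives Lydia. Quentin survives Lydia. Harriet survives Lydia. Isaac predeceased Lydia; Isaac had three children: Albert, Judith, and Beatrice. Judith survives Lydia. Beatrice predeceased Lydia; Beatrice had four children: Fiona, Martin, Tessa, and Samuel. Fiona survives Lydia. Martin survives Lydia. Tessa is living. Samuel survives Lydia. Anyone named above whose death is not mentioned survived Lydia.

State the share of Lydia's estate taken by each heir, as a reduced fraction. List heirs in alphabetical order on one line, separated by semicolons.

There is no surviving spouse, so the entire estate passes to Lydia's descendants per capita at each generation.
At generation 1 (Diana, Winifred, Harriet, Isaac) there are 4 shares of (1)/4 = 1/4 each.
Living: Diana and Harriet — each takes 1/4.
Deceased: Winifred and Isaac. Their combined 1/2 is pooled and carried to generation 2.
At generation 2 (Prudence, George, Albert, Judith, Beatrice) there are 5 shares of (1/2)/5 = 1/10 each.
Living: Prudence, Albert, and Judith — each takes 1/10.
Deceased: George and Beatrice. Their combined 1/5 is pooled and carried to generation 3.
At generation 3 (Edmund, Nora, Quentin, Fiona, Martin, Tessa, Samuel) there are 7 shares of (1/5)/7 = 1/35 each.
Living: Edmund, Nora, Quentin, Fiona, Martin, Tessa, and Samuel — each takes 1/35.

Albert 1/10; Diana 1/4; Edmund 1/35; Fiona 1/35; Harriet 1/4; Judith 1/10; Martin 1/35; Nora 1/35; Prudence 1/10; Quentin 1/35; Samuel 1/35; Tessa 1/35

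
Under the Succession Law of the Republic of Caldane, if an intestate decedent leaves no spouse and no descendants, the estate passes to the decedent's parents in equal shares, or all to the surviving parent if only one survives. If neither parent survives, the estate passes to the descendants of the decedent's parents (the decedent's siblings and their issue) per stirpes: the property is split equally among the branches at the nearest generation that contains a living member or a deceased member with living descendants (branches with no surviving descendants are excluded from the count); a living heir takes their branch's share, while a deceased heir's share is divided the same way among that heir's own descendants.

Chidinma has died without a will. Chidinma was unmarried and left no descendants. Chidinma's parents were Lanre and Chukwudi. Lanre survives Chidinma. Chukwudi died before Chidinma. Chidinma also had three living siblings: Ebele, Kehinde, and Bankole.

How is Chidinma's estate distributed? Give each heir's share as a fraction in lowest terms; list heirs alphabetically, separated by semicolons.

Lanre 1

Only one parent, Lanre, survives, so Lanre takes the entire estate. The siblings take nothing because a surviving parent has priority.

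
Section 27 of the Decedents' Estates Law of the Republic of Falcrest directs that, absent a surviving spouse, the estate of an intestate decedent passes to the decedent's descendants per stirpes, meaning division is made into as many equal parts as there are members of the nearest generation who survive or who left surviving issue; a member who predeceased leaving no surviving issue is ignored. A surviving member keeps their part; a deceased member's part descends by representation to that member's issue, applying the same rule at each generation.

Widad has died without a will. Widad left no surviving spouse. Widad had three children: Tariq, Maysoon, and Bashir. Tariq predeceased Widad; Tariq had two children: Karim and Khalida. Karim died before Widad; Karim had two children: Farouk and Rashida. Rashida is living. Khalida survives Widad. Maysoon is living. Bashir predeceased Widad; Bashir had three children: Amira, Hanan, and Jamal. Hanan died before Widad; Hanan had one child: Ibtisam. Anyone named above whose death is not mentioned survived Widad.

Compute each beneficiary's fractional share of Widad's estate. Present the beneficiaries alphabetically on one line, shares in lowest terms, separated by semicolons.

Amira 1/9; Farouk 1/12; Ibtisam 1/9; Jamal 1/9; Khalida 1/6; Maysoon 1/3; Rashida 1/12

There is no surviving spouse, so the entire estate passes to Widad's descendants per stirpes.
The estate is divided into 3 equal shares of 1/3 among Tariq, Maysoon, Bashir.
Tariq predeceased; the 1/3 allotted to Tariq's branch passes to Tariq's issue by representation.
The 1/3 is divided into 2 equal shares of 1/6 among Karim, Khalida.
Karim predeceased; the 1/6 allotted to Karim's branch passes to Karim's issue by representation.
The 1/6 is divided into 2 equal shares of 1/12 among Farouk, Rashida.
Farouk is living and takes 1/12.
Rashida is living and takes 1/12.
Khalida is living and takes 1/6.
Maysoon is living and takes 1/3.
Bashir predeceased; the 1/3 allotted to Bashir's branch passes to Bashir's issue by representation.
The 1/3 is divided into 3 equal shares of 1/9 among Amira, Hanan, Jamal.
Amira is living and takes 1/9.
Hanan predeceased; the 1/9 allotted to Hanan's branch passes to Hanan's issue by representation.
Ibtisam is the sole taker at this level and receives the full 1/9.
Jamal is living and takes 1/9.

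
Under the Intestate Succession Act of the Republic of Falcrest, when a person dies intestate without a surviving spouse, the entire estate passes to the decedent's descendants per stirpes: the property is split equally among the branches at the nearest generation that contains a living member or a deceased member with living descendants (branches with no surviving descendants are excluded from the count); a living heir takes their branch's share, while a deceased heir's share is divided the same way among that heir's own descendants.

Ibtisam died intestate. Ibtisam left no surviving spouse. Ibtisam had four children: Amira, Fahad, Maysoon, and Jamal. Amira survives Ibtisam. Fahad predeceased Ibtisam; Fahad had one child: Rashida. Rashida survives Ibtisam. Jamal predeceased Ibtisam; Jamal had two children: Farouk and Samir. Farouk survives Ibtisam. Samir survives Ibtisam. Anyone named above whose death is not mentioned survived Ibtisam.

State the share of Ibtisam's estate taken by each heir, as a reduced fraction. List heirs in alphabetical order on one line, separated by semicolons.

There is no surviving spouse, so the entire estate passes to Ibtisam's descendants per stirpes.
The estate is divided into 4 equal shares of 1/4 among Amira, Fahad, Maysoon, Jamal.
Amira is living and takes 1/4.
Fahad predeceased; the 1/4 allotted to Fahad's branch passes to Fahad's issue by representation.
Rashida is the sole taker at this level and receives the full 1/4.
Maysoon is living and takes 1/4.
Jamal predeceased; the 1/4 allotted to Jamal's branch passes to Jamal's issue by representation.
The 1/4 is divided into 2 equal shares of 1/8 among Farouk, Samir.
Farouk is living and takes 1/8.
Samir is living and takes 1/8.

Amira 1/4; Farouk 1/8; Maysoon 1/4; Rashida 1/4; Samir 1/8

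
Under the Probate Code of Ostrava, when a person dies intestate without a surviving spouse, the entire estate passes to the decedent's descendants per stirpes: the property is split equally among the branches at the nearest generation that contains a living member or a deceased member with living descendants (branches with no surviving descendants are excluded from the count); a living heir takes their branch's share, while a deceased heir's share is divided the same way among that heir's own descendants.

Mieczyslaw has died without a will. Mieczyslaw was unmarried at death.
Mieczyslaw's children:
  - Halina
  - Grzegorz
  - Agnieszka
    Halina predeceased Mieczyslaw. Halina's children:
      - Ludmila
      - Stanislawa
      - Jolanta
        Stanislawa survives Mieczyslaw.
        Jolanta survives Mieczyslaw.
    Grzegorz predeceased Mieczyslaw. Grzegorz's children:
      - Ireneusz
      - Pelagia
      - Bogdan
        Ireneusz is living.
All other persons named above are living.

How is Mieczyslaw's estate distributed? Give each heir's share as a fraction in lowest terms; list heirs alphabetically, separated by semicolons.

There is no surviving spouse, so the entire estate passes to Mieczyslaw's descendants per stirpes.
The estate is divided into 3 equal shares of 1/3 among Halina, Grzegorz, Agnieszka.
Halina predeceased; the 1/3 allotted to Halina's branch passes to Halina's issue by representation.
The 1/3 is divided into 3 equal shares of 1/9 among Ludmila, Stanislawa, Jolanta.
Ludmila is living and takes 1/9.
Stanislawa is living and takes 1/9.
Jolanta is living and takes 1/9.
Grzegorz predeceased; the 1/3 allotted to Grzegorz's branch passes to Grzegorz's issue by representation.
The 1/3 is divided into 3 equal shares of 1/9 among Ireneusz, Pelagia, Bogdan.
Ireneusz is living and takes 1/9.
Pelagia is living and takes 1/9.
Bogdan is living and takes 1/9.
Agnieszka is living and takes 1/3.

Agnieszka 1/3; Bogdan 1/9; Ireneusz 1/9; Jolanta 1/9; Ludmila 1/9; Pelagia 1/9; Stanislawa 1/9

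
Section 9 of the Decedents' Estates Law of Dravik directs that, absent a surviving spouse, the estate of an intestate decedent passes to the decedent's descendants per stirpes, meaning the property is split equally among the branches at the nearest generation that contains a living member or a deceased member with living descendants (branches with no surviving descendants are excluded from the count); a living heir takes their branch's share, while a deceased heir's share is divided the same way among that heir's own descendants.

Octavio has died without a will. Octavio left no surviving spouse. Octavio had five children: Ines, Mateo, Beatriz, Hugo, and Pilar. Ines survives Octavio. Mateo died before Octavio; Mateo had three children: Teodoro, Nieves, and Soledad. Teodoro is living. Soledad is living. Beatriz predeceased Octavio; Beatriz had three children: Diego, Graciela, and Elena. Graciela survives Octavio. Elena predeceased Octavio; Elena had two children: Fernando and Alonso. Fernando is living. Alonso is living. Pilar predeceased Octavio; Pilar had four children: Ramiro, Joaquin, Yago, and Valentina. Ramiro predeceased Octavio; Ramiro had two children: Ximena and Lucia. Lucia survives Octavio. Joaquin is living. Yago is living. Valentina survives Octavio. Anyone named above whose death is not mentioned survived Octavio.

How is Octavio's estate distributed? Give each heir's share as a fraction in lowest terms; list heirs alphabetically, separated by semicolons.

Alonso 1/30; Diego 1/15; Fernando 1/30; Graciela 1/15; Hugo 1/5; Ines 1/5; Joaquin 1/20; Lucia 1/40; Nieves 1/15; Soledad 1/15; Teodoro 1/15; Valentina 1/20; Ximena 1/40; Yago 1/20

There is no surviving spouse, so the entire estate passes to Octavio's descendants per stirpes.
The estate is divided into 5 equal shares of 1/5 among Ines, Mateo, Beatriz, Hugo, Pilar.
Ines is living and takes 1/5.
Mateo predeceased; the 1/5 allotted to Mateo's branch passes to Mateo's issue by representation.
The 1/5 is divided into 3 equal shares of 1/15 among Teodoro, Nieves, Soledad.
Teodoro is living and takes 1/15.
Nieves is living and takes 1/15.
Soledad is living and takes 1/15.
Beatriz predeceased; the 1/5 allotted to Beatriz's branch passes to Beatriz's issue by representation.
The 1/5 is divided into 3 equal shares of 1/15 among Diego, Graciela, Elena.
Diego is living and takes 1/15.
Graciela is living and takes 1/15.
Elena predeceased; the 1/15 allotted to Elena's branch passes to Elena's issue by representation.
The 1/15 is divided into 2 equal shares of 1/30 among Fernando, Alonso.
Fernando is living and takes 1/30.
Alonso is living and takes 1/30.
Hugo is living and takes 1/5.
Pilar predeceased; the 1/5 allotted to Pilar's branch passes to Pilar's issue by representation.
The 1/5 is divided into 4 equal shares of 1/20 among Ramiro, Joaquin, Yago, Valentina.
Ramiro predeceased; the 1/20 allotted to Ramiro's branch passes to Ramiro's issue by representation.
The 1/20 is divided into 2 equal shares of 1/40 among Ximena, Lucia.
Ximena is living and takes 1/40.
Lucia is living and takes 1/40.
Joaquin is living and takes 1/20.
Yago is living and takes 1/20.
Valentina is living and takes 1/20.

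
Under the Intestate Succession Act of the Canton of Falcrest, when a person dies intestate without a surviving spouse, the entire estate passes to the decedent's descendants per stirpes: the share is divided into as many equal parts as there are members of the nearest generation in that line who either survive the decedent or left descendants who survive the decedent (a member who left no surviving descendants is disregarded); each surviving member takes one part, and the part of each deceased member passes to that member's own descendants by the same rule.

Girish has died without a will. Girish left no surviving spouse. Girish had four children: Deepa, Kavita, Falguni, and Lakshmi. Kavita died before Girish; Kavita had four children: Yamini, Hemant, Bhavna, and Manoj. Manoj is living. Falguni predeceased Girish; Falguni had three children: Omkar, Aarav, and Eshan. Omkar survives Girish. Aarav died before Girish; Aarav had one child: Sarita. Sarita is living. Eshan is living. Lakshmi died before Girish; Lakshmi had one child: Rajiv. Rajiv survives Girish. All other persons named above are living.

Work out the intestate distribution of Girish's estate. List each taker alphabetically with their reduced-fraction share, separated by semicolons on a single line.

There is no surviving spouse, so the entire estate passes to Girish's descendants per stirpes.
The estate is divided into 4 equal shares of 1/4 among Deepa, Kavita, Falguni, Lakshmi.
Deepa is living and takes 1/4.
Kavita predeceased; the 1/4 allotted to Kavita's branch passes to Kavita's issue by representation.
The 1/4 is divided into 4 equal shares of 1/16 among Yamini, Hemant, Bhavna, Manoj.
Yamini is living and takes 1/16.
Hemant is living and takes 1/16.
Bhavna is living and takes 1/16.
Manoj is living and takes 1/16.
Falguni predeceased; the 1/4 allotted to Falguni's branch passes to Falguni's issue by representation.
The 1/4 is divided into 3 equal shares of 1/12 among Omkar, Aarav, Eshan.
Omkar is living and takes 1/12.
Aarav predeceased; the 1/12 allotted to Aarav's branch passes to Aarav's issue by representation.
Sarita is the sole taker at this level and receives the full 1/12.
Eshan is living and takes 1/12.
Lakshmi predeceased; the 1/4 allotted to Lakshmi's branch passes to Lakshmi's issue by representation.
Rajiv is the sole taker at this level and receives the full 1/4.

Bhavna 1/16; Deepa 1/4; Eshan 1/12; Hemant 1/16; Manoj 1/16; Omkar 1/12; Rajiv 1/4; Sarita 1/12; Yamini 1/16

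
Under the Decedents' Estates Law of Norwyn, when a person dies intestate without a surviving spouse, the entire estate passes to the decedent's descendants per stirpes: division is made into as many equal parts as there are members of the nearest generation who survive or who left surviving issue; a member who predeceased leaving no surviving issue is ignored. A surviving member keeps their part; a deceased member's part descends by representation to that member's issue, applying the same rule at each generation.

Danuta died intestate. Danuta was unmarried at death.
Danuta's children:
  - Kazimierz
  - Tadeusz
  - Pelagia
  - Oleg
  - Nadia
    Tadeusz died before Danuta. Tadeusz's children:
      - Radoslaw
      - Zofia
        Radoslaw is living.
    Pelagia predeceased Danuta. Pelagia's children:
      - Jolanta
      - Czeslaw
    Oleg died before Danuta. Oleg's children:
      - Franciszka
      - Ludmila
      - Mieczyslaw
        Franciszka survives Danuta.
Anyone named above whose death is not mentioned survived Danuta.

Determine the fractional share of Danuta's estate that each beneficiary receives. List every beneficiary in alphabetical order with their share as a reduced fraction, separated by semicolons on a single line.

There is no surviving spouse, so the entire estate passes to Danuta's descendants per stirpes.
The estate is divided into 5 equal shares of 1/5 among Kazimierz, Tadeusz, Pelagia, Oleg, Nadia.
Kazimierz is living and takes 1/5.
Tadeusz predeceased; the 1/5 allotted to Tadeusz's branch passes to Tadeusz's issue by representation.
The 1/5 is divided into 2 equal shares of 1/10 among Radoslaw, Zofia.
Radoslaw is living and takes 1/10.
Zofia is living and takes 1/10.
Pelagia predeceased; the 1/5 allotted to Pelagia's branch passes to Pelagia's issue by representation.
The 1/5 is divided into 2 equal shares of 1/10 among Jolanta, Czeslaw.
Jolanta is living and takes 1/10.
Czeslaw is living and takes 1/10.
Oleg predeceased; the 1/5 allotted to Oleg's branch passes to Oleg's issue by representation.
The 1/5 is divided into 3 equal shares of 1/15 among Franciszka, Ludmila, Mieczyslaw.
Franciszka is living and takes 1/15.
Ludmila is living and takes 1/15.
Mieczyslaw is living and takes 1/15.
Nadia is living and takes 1/5.

Czeslaw 1/10; Franciszka 1/15; Jolanta 1/10; Kazimierz 1/5; Ludmila 1/15; Mieczyslaw 1/15; Nadia 1/5; Radoslaw 1/10; Zofia 1/10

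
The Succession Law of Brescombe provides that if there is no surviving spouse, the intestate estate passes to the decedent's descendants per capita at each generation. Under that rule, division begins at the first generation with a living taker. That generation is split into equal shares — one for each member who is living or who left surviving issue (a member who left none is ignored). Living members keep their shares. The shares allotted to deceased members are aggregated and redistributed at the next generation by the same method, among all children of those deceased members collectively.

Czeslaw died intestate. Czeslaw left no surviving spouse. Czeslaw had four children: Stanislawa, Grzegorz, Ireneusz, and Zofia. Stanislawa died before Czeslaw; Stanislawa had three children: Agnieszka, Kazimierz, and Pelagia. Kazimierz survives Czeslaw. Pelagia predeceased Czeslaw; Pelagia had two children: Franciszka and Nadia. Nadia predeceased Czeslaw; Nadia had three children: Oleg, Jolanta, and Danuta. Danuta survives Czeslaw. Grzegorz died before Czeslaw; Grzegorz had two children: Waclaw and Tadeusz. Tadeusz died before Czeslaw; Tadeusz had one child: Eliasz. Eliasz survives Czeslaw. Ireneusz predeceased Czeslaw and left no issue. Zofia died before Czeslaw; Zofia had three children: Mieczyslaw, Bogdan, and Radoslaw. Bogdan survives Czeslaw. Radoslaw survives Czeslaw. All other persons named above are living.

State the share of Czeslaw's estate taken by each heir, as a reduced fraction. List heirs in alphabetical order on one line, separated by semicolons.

Agnieszka 1/8; Bogdan 1/8; Danuta 1/36; Eliasz 1/12; Franciszka 1/12; Jolanta 1/36; Kazimierz 1/8; Mieczyslaw 1/8; Oleg 1/36; Radoslaw 1/8; Waclaw 1/8

There is no surviving spouse, so the entire estate passes to Czeslaw's descendants per capita at each generation.
No one at generation 1 (Stanislawa, Grzegorz, Zofia) is living; moving to the next generation.
At generation 2 (Agnieszka, Kazimierz, Pelagia, Waclaw, Tadeusz, Mieczyslaw, Bogdan, Radoslaw) there are 8 shares of (1)/8 = 1/8 each.
Living: Agnieszka, Kazimierz, Waclaw, Mieczyslaw, Bogdan, and Radoslaw — each takes 1/8.
Deceased: Pelagia and Tadeusz. Their combined 1/4 is pooled and carried to generation 3.
At generation 3 (Franciszka, Nadia, Eliasz) there are 3 shares of (1/4)/3 = 1/12 each.
Living: Franciszka and Eliasz — each takes 1/12.
Deceased: Nadia. That 1/12 share is carried to generation 4.
At generation 4 (Oleg, Jolanta, Danuta) there are 3 shares of (1/12)/3 = 1/36 each.
Living: Oleg, Jolanta, and Danuta — each takes 1/36.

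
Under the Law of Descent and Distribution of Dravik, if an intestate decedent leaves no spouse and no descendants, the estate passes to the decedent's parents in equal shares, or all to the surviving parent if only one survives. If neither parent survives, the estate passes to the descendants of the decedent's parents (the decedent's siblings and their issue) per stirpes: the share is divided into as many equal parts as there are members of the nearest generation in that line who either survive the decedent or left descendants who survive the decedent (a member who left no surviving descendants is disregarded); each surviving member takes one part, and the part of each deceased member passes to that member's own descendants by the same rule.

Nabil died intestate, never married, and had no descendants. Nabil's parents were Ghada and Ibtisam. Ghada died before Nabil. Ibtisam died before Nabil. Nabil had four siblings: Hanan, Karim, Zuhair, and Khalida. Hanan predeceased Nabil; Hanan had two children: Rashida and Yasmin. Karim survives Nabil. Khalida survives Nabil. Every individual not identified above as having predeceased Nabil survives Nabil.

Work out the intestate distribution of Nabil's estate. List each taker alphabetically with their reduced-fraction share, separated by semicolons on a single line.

Karim 1/4; Khalida 1/4; Rashida 1/8; Yasmin 1/8; Zuhair 1/4

Neither parent survives and there are no descendants, so the estate passes to Nabil's siblings and their issue per stirpes.
The estate is divided into 4 equal shares of 1/4 among Hanan, Karim, Zuhair, Khalida.
Hanan predeceased; the 1/4 allotted to Hanan's branch passes to Hanan's issue by representation.
The 1/4 is divided into 2 equal shares of 1/8 among Rashida, Yasmin.
Rashida is living and takes 1/8.
Yasmin is living and takes 1/8.
Karim is living and takes 1/4.
Zuhair is living and takes 1/4.
Khalida is living and takes 1/4.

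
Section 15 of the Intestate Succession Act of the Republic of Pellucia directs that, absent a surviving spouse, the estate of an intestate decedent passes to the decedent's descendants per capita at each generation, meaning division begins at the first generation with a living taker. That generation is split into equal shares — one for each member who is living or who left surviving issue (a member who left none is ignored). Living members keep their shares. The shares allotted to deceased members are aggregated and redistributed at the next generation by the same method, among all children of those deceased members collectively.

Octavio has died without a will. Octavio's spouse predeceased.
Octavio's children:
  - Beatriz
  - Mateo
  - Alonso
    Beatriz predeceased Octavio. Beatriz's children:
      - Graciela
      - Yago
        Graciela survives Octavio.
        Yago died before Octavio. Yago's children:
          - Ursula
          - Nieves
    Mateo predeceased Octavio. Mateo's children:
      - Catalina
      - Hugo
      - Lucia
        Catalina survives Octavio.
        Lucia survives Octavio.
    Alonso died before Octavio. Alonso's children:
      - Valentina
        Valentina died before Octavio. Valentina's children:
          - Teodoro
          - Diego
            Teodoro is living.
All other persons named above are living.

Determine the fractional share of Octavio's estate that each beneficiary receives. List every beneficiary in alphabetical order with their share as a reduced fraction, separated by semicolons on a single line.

Catalina 1/6; Diego 1/12; Graciela 1/6; Hugo 1/6; Lucia 1/6; Nieves 1/12; Teodoro 1/12; Ursula 1/12

There is no surviving spouse, so the entire estate passes to Octavio's descendants per capita at each generation.
No one at generation 1 (Beatriz, Mateo, Alonso) is living; moving to the next generation.
At generation 2 (Graciela, Yago, Catalina, Hugo, Lucia, Valentina) there are 6 shares of (1)/6 = 1/6 each.
Living: Graciela, Catalina, Hugo, and Lucia — each takes 1/6.
Deceased: Yago and Valentina. Their combined 1/3 is pooled and carried to generation 3.
At generation 3 (Ursula, Nieves, Teodoro, Diego) there are 4 shares of (1/3)/4 = 1/12 each.
Living: Ursula, Nieves, Teodoro, and Diego — each takes 1/12.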